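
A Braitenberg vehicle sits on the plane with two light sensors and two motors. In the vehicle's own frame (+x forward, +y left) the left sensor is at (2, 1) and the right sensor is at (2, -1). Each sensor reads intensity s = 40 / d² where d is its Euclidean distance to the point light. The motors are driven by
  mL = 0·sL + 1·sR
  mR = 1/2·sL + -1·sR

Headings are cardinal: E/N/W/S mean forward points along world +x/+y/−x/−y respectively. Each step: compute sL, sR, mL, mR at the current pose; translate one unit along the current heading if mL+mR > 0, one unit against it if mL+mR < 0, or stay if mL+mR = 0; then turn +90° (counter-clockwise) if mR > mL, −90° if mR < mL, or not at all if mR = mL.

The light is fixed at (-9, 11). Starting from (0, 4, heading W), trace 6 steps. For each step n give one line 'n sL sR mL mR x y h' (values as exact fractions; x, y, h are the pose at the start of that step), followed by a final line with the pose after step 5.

0 40/113 8/17 8/17 -564/1921 0 4 W
1 20/37 20/53 20/53 -210/1961 -1 4 N
2 8/25 40/149 40/149 -404/3725 -1 5 E
3 10/41 5/16 5/16 -125/656 0 5 S
4 40/113 8/17 8/17 -564/1921 0 4 W
5 20/37 20/53 20/53 -210/1961 -1 4 N
final -1 5 E

n=0: pose=(0,4,W); sL=40/113, sR=8/17; mL=8/17, mR=-564/1921; mL+mR=20/113 → advance +1; mR−mL=-1468/1921 → turn -1·90°
n=1: pose=(-1,4,N); sL=20/37, sR=20/53; mL=20/53, mR=-210/1961; mL+mR=10/37 → advance +1; mR−mL=-950/1961 → turn -1·90°
n=2: pose=(-1,5,E); sL=8/25, sR=40/149; mL=40/149, mR=-404/3725; mL+mR=4/25 → advance +1; mR−mL=-1404/3725 → turn -1·90°
n=3: pose=(0,5,S); sL=10/41, sR=5/16; mL=5/16, mR=-125/656; mL+mR=5/41 → advance +1; mR−mL=-165/328 → turn -1·90°
n=4: pose=(0,4,W); sL=40/113, sR=8/17; mL=8/17, mR=-564/1921; mL+mR=20/113 → advance +1; mR−mL=-1468/1921 → turn -1·90°
n=5: pose=(-1,4,N); sL=20/37, sR=20/53; mL=20/53, mR=-210/1961; mL+mR=10/37 → advance +1; mR−mL=-950/1961 → turn -1·90°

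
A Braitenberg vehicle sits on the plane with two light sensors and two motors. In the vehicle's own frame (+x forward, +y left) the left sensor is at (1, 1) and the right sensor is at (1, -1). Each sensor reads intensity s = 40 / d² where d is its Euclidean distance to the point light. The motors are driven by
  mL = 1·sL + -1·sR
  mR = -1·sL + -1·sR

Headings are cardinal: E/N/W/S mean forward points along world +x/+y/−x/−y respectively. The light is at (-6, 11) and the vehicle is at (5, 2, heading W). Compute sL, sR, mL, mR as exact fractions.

left sensor world pos  = (4, 1); dL² = 200
right sensor world pos = (4, 3); dR² = 164
sL = 40/200 = 1/5
sR = 40/164 = 10/41
mL = 1·sL + -1·sR = -9/205
mR = -1·sL + -1·sR = -91/205

1/5 10/41 -9/205 -91/205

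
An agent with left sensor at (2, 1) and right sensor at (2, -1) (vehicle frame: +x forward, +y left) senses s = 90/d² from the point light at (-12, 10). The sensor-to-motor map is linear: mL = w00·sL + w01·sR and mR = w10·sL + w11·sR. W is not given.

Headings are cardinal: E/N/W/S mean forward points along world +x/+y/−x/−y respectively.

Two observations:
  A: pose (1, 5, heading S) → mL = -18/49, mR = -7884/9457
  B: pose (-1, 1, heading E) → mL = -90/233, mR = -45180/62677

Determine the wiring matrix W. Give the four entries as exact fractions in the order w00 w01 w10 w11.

obs A: pose=(1,5,S) → sL=18/49, sR=90/193, mL=-18/49, mR=-7884/9457
obs B: pose=(-1,1,E) → sL=90/233, sR=90/269, mL=-90/233, mR=-45180/62677
sensor matrix S = [[18/49, 90/193], [90/233, 90/269]]; det S = -33916320/592736389
solve [mL_A; mL_B] = S·[w00; w01] and [mR_A; mR_B] = S·[w10; w11]:
  w00 = -1, w01 = 0, w10 = -1, w11 = -1

-1 0 -1 -1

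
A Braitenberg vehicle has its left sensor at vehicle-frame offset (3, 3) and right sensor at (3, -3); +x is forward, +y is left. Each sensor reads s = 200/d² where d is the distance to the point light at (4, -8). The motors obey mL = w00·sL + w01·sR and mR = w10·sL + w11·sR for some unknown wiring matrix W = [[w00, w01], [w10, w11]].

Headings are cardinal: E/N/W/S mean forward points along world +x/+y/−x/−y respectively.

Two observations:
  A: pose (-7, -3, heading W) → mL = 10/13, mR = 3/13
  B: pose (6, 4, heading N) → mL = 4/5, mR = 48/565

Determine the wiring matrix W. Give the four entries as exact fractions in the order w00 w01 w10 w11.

0 1 1 -1

obs A: pose=(-7,-3,W) → sL=1, sR=10/13, mL=10/13, mR=3/13
obs B: pose=(6,4,N) → sL=100/113, sR=4/5, mL=4/5, mR=48/565
sensor matrix S = [[1, 10/13], [100/113, 4/5]]; det S = 876/7345
solve [mL_A; mL_B] = S·[w00; w01] and [mR_A; mR_B] = S·[w10; w11]:
  w00 = 0, w01 = 1, w10 = 1, w11 = -1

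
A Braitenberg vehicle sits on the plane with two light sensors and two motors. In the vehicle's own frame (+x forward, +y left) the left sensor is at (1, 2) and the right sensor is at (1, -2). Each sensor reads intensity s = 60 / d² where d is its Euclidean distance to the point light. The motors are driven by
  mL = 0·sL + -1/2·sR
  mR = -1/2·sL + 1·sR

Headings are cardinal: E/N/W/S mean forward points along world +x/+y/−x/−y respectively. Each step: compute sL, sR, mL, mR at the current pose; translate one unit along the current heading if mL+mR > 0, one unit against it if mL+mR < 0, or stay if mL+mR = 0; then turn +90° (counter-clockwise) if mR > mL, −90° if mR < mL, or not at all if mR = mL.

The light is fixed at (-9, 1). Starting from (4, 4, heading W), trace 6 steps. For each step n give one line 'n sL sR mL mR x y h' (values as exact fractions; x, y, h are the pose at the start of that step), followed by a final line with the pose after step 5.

0 12/29 60/169 -30/169 726/4901 4 4 W
1 3/13 15/37 -15/74 279/962 5 4 S
2 60/241 4/15 -2/15 514/3615 5 3 E
3 30/89 30/149 -15/149 435/13261 6 3 N
4 60/197 12/41 -6/41 1134/8077 6 2 W
5 5/27 15/49 -15/98 565/2646 7 2 S
final 7 1 E

n=0: pose=(4,4,W); sL=12/29, sR=60/169; mL=-30/169, mR=726/4901; mL+mR=-144/4901 → advance -1; mR−mL=1596/4901 → turn +1·90°
n=1: pose=(5,4,S); sL=3/13, sR=15/37; mL=-15/74, mR=279/962; mL+mR=42/481 → advance +1; mR−mL=237/481 → turn +1·90°
n=2: pose=(5,3,E); sL=60/241, sR=4/15; mL=-2/15, mR=514/3615; mL+mR=32/3615 → advance +1; mR−mL=332/1205 → turn +1·90°
n=3: pose=(6,3,N); sL=30/89, sR=30/149; mL=-15/149, mR=435/13261; mL+mR=-900/13261 → advance -1; mR−mL=1770/13261 → turn +1·90°
n=4: pose=(6,2,W); sL=60/197, sR=12/41; mL=-6/41, mR=1134/8077; mL+mR=-48/8077 → advance -1; mR−mL=2316/8077 → turn +1·90°
n=5: pose=(7,2,S); sL=5/27, sR=15/49; mL=-15/98, mR=565/2646; mL+mR=80/1323 → advance +1; mR−mL=485/1323 → turn +1·90°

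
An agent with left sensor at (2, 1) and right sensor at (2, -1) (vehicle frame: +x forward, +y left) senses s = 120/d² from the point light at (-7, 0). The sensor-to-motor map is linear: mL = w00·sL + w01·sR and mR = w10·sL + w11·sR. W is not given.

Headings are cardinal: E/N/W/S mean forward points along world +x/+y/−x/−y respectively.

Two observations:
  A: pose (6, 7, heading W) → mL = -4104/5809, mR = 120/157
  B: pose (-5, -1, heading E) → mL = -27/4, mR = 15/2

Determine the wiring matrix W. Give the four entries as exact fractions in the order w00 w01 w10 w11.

-1/2 -1/2 1 0

obs A: pose=(6,7,W) → sL=120/157, sR=24/37, mL=-4104/5809, mR=120/157
obs B: pose=(-5,-1,E) → sL=15/2, sR=6, mL=-27/4, mR=15/2
sensor matrix S = [[120/157, 24/37], [15/2, 6]]; det S = -1620/5809
solve [mL_A; mL_B] = S·[w00; w01] and [mR_A; mR_B] = S·[w10; w11]:
  w00 = -1/2, w01 = -1/2, w10 = 1, w11 = 0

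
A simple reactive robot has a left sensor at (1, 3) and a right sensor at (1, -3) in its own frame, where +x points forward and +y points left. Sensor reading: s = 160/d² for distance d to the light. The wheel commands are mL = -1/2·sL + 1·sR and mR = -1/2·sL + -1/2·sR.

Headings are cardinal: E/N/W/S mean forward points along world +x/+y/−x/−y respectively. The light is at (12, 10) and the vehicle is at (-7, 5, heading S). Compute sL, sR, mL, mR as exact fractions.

left sensor world pos  = (-4, 4); dL² = 292
right sensor world pos = (-10, 4); dR² = 520
sL = 160/292 = 40/73
sR = 160/520 = 4/13
mL = -1/2·sL + 1·sR = 32/949
mR = -1/2·sL + -1/2·sR = -406/949

40/73 4/13 32/949 -406/949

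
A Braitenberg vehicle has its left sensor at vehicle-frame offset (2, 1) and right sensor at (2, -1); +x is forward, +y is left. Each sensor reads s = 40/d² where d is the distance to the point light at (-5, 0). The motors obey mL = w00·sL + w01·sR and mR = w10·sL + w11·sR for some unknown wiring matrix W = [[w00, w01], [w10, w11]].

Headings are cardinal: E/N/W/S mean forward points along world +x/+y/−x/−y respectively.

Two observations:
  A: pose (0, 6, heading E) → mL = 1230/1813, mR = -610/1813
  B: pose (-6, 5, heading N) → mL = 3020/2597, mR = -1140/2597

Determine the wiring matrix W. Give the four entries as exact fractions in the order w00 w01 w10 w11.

1 1/2 1/2 -1

obs A: pose=(0,6,E) → sL=20/49, sR=20/37, mL=1230/1813, mR=-610/1813
obs B: pose=(-6,5,N) → sL=40/53, sR=40/49, mL=3020/2597, mR=-1140/2597
sensor matrix S = [[20/49, 20/37], [40/53, 40/49]]; det S = -352000/4708361
solve [mL_A; mL_B] = S·[w00; w01] and [mR_A; mR_B] = S·[w10; w11]:
  w00 = 1, w01 = 1/2, w10 = 1/2, w11 = -1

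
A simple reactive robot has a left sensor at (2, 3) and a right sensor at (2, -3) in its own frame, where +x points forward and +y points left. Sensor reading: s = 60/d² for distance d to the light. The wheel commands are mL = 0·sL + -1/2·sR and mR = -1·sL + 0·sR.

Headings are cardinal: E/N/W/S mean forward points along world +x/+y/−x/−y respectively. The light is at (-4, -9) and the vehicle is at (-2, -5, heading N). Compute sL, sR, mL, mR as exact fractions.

left sensor world pos  = (-5, -3); dL² = 37
right sensor world pos = (1, -3); dR² = 61
sL = 60/37 = 60/37
sR = 60/61 = 60/61
mL = 0·sL + -1/2·sR = -30/61
mR = -1·sL + 0·sR = -60/37

60/37 60/61 -30/61 -60/37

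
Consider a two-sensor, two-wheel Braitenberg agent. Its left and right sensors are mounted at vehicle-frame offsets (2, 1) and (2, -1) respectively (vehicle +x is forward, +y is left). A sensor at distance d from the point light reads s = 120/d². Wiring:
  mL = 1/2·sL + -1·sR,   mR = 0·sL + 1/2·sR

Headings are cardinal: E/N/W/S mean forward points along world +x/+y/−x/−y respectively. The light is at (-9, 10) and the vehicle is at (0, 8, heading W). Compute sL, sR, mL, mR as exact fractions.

60/29 12/5 -198/145 6/5

left sensor world pos  = (-2, 7); dL² = 58
right sensor world pos = (-2, 9); dR² = 50
sL = 120/58 = 60/29
sR = 120/50 = 12/5
mL = 1/2·sL + -1·sR = -198/145
mR = 0·sL + 1/2·sR = 6/5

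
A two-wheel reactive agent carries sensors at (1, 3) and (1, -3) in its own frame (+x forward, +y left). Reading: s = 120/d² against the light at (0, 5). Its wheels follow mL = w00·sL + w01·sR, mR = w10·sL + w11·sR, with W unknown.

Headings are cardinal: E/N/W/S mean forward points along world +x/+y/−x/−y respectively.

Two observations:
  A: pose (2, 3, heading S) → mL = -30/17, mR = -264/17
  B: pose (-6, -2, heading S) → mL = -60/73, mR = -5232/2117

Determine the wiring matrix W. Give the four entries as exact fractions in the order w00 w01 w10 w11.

-1/2 0 -1 -1

obs A: pose=(2,3,S) → sL=60/17, sR=12, mL=-30/17, mR=-264/17
obs B: pose=(-6,-2,S) → sL=120/73, sR=24/29, mL=-60/73, mR=-5232/2117
sensor matrix S = [[60/17, 12], [120/73, 24/29]]; det S = -604800/35989
solve [mL_A; mL_B] = S·[w00; w01] and [mR_A; mR_B] = S·[w10; w11]:
  w00 = -1/2, w01 = 0, w10 = -1, w11 = -1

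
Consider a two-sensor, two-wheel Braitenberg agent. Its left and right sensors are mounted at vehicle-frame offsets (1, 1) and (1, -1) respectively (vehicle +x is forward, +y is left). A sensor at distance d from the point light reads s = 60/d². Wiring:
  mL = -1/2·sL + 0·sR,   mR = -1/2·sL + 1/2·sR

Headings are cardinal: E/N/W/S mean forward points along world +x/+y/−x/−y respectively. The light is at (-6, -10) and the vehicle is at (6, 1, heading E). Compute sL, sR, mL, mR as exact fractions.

left sensor world pos  = (7, 2); dL² = 313
right sensor world pos = (7, 0); dR² = 269
sL = 60/313 = 60/313
sR = 60/269 = 60/269
mL = -1/2·sL + 0·sR = -30/313
mR = -1/2·sL + 1/2·sR = 1320/84197

60/313 60/269 -30/313 1320/84197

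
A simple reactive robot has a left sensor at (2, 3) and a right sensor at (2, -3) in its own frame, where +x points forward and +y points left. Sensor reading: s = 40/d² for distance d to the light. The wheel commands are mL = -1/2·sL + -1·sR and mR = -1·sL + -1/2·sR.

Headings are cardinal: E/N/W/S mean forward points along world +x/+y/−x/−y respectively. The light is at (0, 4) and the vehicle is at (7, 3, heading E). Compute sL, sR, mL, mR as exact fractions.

8/17 40/97 -1068/1649 -1116/1649

left sensor world pos  = (9, 6); dL² = 85
right sensor world pos = (9, 0); dR² = 97
sL = 40/85 = 8/17
sR = 40/97 = 40/97
mL = -1/2·sL + -1·sR = -1068/1649
mR = -1·sL + -1/2·sR = -1116/1649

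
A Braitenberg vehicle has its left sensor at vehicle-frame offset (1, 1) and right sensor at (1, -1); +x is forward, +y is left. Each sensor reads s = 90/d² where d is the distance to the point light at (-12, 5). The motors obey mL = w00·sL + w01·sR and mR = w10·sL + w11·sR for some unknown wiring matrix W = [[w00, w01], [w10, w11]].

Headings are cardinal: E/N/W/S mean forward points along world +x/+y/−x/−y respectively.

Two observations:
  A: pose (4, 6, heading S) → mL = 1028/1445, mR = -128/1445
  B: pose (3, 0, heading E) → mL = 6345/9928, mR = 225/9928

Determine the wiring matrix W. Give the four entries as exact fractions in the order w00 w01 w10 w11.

obs A: pose=(4,6,S) → sL=90/289, sR=2/5, mL=1028/1445, mR=-128/1445
obs B: pose=(3,0,E) → sL=45/136, sR=45/146, mL=6345/9928, mR=225/9928
sensor matrix S = [[90/289, 2/5], [45/136, 45/146]]; det S = -3069/84388
solve [mL_A; mL_B] = S·[w00; w01] and [mR_A; mR_B] = S·[w10; w11]:
  w00 = 1, w01 = 1, w10 = 1, w11 = -1

1 1 1 -1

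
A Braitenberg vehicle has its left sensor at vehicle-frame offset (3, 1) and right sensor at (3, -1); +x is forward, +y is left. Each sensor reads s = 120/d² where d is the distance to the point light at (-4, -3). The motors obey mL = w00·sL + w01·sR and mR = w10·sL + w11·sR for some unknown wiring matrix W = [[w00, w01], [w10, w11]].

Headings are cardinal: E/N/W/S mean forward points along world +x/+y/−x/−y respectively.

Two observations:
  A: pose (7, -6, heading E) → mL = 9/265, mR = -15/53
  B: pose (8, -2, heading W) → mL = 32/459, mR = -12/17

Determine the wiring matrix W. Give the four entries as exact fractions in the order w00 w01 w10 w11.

obs A: pose=(7,-6,E) → sL=3/5, sR=30/53, mL=9/265, mR=-15/53
obs B: pose=(8,-2,W) → sL=40/27, sR=24/17, mL=32/459, mR=-12/17
sensor matrix S = [[3/5, 30/53], [40/27, 24/17]]; det S = 344/40545
solve [mL_A; mL_B] = S·[w00; w01] and [mR_A; mR_B] = S·[w10; w11]:
  w00 = 1, w01 = -1, w10 = 0, w11 = -1/2

1 -1 0 -1/2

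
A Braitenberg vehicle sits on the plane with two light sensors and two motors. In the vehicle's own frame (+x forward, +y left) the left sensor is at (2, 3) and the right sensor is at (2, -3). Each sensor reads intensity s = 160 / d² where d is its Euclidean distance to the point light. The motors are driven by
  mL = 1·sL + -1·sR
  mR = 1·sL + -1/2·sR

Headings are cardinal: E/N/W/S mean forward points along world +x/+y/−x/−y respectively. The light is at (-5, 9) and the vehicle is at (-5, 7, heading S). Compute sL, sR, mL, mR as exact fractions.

32/5 32/5 0 16/5

left sensor world pos  = (-2, 5); dL² = 25
right sensor world pos = (-8, 5); dR² = 25
sL = 160/25 = 32/5
sR = 160/25 = 32/5
mL = 1·sL + -1·sR = 0
mR = 1·sL + -1/2·sR = 16/5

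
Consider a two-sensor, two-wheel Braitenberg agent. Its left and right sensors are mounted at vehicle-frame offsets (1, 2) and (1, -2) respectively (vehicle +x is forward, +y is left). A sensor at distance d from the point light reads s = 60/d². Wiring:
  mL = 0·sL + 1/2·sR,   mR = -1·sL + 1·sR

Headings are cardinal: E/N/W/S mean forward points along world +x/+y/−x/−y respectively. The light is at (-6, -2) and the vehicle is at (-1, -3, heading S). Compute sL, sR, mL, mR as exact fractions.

60/53 60/13 30/13 2400/689

left sensor world pos  = (1, -4); dL² = 53
right sensor world pos = (-3, -4); dR² = 13
sL = 60/53 = 60/53
sR = 60/13 = 60/13
mL = 0·sL + 1/2·sR = 30/13
mR = -1·sL + 1·sR = 2400/689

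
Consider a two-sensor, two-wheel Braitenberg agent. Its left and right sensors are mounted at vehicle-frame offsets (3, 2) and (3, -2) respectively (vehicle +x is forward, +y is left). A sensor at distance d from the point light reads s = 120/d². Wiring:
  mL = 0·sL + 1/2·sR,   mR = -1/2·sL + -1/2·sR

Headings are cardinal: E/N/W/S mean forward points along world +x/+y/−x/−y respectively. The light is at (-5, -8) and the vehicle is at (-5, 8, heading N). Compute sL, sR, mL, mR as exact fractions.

left sensor world pos  = (-7, 11); dL² = 365
right sensor world pos = (-3, 11); dR² = 365
sL = 120/365 = 24/73
sR = 120/365 = 24/73
mL = 0·sL + 1/2·sR = 12/73
mR = -1/2·sL + -1/2·sR = -24/73

24/73 24/73 12/73 -24/73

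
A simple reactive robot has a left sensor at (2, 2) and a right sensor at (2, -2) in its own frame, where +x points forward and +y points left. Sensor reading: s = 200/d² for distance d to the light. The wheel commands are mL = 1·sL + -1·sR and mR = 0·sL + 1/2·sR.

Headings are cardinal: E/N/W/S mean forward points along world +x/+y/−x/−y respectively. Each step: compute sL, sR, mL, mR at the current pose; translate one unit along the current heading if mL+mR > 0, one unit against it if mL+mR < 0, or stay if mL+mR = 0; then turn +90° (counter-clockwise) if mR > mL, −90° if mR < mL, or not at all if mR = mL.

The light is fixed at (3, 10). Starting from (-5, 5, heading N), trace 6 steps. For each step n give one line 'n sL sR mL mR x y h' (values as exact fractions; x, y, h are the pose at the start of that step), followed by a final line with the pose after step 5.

n=0: pose=(-5,5,N); sL=200/109, sR=40/9; mL=-2560/981, mR=20/9; mL+mR=-380/981 → advance -1; mR−mL=1580/327 → turn +1·90°
n=1: pose=(-5,4,W); sL=50/41, sR=50/29; mL=-600/1189, mR=25/29; mL+mR=425/1189 → advance +1; mR−mL=1625/1189 → turn +1·90°
n=2: pose=(-6,4,S); sL=200/113, sR=40/37; mL=2880/4181, mR=20/37; mL+mR=5140/4181 → advance +1; mR−mL=-620/4181 → turn -1·90°
n=3: pose=(-6,3,W); sL=100/101, sR=100/73; mL=-2800/7373, mR=50/73; mL+mR=2250/7373 → advance +1; mR−mL=7850/7373 → turn +1·90°
n=4: pose=(-7,3,S); sL=40/29, sR=8/9; mL=128/261, mR=4/9; mL+mR=244/261 → advance +1; mR−mL=-4/87 → turn -1·90°
n=5: pose=(-7,2,W); sL=50/61, sR=10/9; mL=-160/549, mR=5/9; mL+mR=145/549 → advance +1; mR−mL=155/183 → turn +1·90°

0 200/109 40/9 -2560/981 20/9 -5 5 N
1 50/41 50/29 -600/1189 25/29 -5 4 W
2 200/113 40/37 2880/4181 20/37 -6 4 S
3 100/101 100/73 -2800/7373 50/73 -6 3 W
4 40/29 8/9 128/261 4/9 -7 3 S
5 50/61 10/9 -160/549 5/9 -7 2 W
final -8 2 S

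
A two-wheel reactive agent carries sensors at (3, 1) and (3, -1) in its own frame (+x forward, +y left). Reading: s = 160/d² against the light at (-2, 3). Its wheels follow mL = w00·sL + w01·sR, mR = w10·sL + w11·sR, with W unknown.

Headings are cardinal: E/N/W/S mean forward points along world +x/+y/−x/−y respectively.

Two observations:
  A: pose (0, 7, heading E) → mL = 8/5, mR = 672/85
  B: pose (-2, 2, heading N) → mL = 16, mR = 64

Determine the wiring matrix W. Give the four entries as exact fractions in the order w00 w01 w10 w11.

obs A: pose=(0,7,E) → sL=16/5, sR=80/17, mL=8/5, mR=672/85
obs B: pose=(-2,2,N) → sL=32, sR=32, mL=16, mR=64
sensor matrix S = [[16/5, 80/17], [32, 32]]; det S = -4096/85
solve [mL_A; mL_B] = S·[w00; w01] and [mR_A; mR_B] = S·[w10; w11]:
  w00 = 1/2, w01 = 0, w10 = 1, w11 = 1

1/2 0 1 1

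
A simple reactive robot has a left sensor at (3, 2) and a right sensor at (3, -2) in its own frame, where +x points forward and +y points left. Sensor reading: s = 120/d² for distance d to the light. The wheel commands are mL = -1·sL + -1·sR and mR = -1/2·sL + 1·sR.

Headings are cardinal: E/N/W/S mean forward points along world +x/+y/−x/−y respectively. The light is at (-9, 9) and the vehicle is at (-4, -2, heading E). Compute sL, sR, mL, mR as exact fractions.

left sensor world pos  = (-1, 0); dL² = 145
right sensor world pos = (-1, -4); dR² = 233
sL = 120/145 = 24/29
sR = 120/233 = 120/233
mL = -1·sL + -1·sR = -9072/6757
mR = -1/2·sL + 1·sR = 684/6757

24/29 120/233 -9072/6757 684/6757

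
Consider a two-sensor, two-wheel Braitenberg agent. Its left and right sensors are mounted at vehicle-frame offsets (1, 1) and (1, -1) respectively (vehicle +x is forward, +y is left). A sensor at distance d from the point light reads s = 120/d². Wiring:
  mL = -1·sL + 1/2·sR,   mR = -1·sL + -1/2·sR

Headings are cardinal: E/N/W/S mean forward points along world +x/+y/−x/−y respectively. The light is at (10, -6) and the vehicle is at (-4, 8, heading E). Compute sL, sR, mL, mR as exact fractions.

left sensor world pos  = (-3, 9); dL² = 394
right sensor world pos = (-3, 7); dR² = 338
sL = 120/394 = 60/197
sR = 120/338 = 60/169
mL = -1·sL + 1/2·sR = -4230/33293
mR = -1·sL + -1/2·sR = -16050/33293

60/197 60/169 -4230/33293 -16050/33293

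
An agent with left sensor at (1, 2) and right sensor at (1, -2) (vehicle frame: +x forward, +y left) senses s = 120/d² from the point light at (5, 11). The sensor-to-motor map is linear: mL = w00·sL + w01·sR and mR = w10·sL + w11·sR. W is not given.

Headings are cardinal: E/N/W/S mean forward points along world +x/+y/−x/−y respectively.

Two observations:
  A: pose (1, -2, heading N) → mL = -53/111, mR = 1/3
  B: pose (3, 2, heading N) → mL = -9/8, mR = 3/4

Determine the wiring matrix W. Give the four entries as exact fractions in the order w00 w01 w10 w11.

obs A: pose=(1,-2,N) → sL=2/3, sR=30/37, mL=-53/111, mR=1/3
obs B: pose=(3,2,N) → sL=3/2, sR=15/8, mL=-9/8, mR=3/4
sensor matrix S = [[2/3, 30/37], [3/2, 15/8]]; det S = 5/148
solve [mL_A; mL_B] = S·[w00; w01] and [mR_A; mR_B] = S·[w10; w11]:
  w00 = 1/2, w01 = -1, w10 = 1/2, w11 = 0

1/2 -1 1/2 0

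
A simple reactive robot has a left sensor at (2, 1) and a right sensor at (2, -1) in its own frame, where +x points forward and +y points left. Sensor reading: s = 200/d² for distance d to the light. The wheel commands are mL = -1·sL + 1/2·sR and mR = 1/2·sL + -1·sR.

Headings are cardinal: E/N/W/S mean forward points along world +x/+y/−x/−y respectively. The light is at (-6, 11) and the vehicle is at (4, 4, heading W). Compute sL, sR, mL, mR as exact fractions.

25/16 2 -9/16 -39/32

left sensor world pos  = (2, 3); dL² = 128
right sensor world pos = (2, 5); dR² = 100
sL = 200/128 = 25/16
sR = 200/100 = 2
mL = -1·sL + 1/2·sR = -9/16
mR = 1/2·sL + -1·sR = -39/32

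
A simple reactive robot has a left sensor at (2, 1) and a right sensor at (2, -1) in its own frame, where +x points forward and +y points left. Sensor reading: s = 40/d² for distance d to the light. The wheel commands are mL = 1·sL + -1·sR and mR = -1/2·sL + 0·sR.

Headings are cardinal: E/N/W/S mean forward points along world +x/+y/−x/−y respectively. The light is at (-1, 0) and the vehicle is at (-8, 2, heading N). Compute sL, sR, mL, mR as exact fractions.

1/2 10/13 -7/26 -1/4

left sensor world pos  = (-9, 4); dL² = 80
right sensor world pos = (-7, 4); dR² = 52
sL = 40/80 = 1/2
sR = 40/52 = 10/13
mL = 1·sL + -1·sR = -7/26
mR = -1/2·sL + 0·sR = -1/4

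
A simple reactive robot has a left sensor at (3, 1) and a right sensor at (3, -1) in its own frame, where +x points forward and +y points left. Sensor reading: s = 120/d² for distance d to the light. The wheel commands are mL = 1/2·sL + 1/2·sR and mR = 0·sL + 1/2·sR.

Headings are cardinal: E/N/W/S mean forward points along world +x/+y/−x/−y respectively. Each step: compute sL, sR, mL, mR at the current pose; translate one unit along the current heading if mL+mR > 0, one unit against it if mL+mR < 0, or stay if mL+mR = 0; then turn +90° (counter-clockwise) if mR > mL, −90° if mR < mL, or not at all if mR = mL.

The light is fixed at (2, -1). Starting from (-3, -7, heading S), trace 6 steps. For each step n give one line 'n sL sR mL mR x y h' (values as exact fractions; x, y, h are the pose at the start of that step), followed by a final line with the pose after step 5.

n=0: pose=(-3,-7,S); sL=120/97, sR=40/39; mL=4280/3783, mR=20/39; mL+mR=6220/3783 → advance +1; mR−mL=-60/97 → turn -1·90°
n=1: pose=(-3,-8,W); sL=15/16, sR=6/5; mL=171/160, mR=3/5; mL+mR=267/160 → advance +1; mR−mL=-15/32 → turn -1·90°
n=2: pose=(-4,-8,N); sL=24/13, sR=120/41; mL=1272/533, mR=60/41; mL+mR=2052/533 → advance +1; mR−mL=-12/13 → turn -1·90°
n=3: pose=(-4,-7,E); sL=60/17, sR=60/29; mL=1380/493, mR=30/29; mL+mR=1890/493 → advance +1; mR−mL=-30/17 → turn -1·90°
n=4: pose=(-3,-7,S); sL=120/97, sR=40/39; mL=4280/3783, mR=20/39; mL+mR=6220/3783 → advance +1; mR−mL=-60/97 → turn -1·90°
n=5: pose=(-3,-8,W); sL=15/16, sR=6/5; mL=171/160, mR=3/5; mL+mR=267/160 → advance +1; mR−mL=-15/32 → turn -1·90°

0 120/97 40/39 4280/3783 20/39 -3 -7 S
1 15/16 6/5 171/160 3/5 -3 -8 W
2 24/13 120/41 1272/533 60/41 -4 -8 N
3 60/17 60/29 1380/493 30/29 -4 -7 E
4 120/97 40/39 4280/3783 20/39 -3 -7 S
5 15/16 6/5 171/160 3/5 -3 -8 W
final -4 -8 N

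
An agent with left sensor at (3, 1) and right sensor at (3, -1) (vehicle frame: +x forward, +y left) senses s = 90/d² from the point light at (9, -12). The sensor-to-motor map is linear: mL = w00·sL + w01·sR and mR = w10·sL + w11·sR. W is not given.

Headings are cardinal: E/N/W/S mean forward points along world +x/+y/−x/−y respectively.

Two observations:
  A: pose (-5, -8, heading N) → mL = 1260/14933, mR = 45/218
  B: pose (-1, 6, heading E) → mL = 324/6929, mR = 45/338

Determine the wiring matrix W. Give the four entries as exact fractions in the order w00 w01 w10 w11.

-1 1 0 1/2

obs A: pose=(-5,-8,N) → sL=45/137, sR=45/109, mL=1260/14933, mR=45/218
obs B: pose=(-1,6,E) → sL=9/41, sR=45/169, mL=324/6929, mR=45/338
sensor matrix S = [[45/137, 45/109], [9/41, 45/169]]; det S = -327240/103470757
solve [mL_A; mL_B] = S·[w00; w01] and [mR_A; mR_B] = S·[w10; w11]:
  w00 = -1, w01 = 1, w10 = 0, w11 = 1/2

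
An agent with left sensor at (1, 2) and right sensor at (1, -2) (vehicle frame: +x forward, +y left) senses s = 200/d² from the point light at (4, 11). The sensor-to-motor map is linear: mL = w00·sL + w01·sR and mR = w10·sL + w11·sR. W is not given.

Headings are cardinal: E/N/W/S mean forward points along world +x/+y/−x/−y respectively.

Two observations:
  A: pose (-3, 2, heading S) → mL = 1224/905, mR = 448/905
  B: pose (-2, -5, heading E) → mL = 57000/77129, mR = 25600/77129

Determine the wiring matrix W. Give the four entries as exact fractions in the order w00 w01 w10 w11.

obs A: pose=(-3,2,S) → sL=8/5, sR=200/181, mL=1224/905, mR=448/905
obs B: pose=(-2,-5,E) → sL=200/221, sR=200/349, mL=57000/77129, mR=25600/77129
sensor matrix S = [[8/5, 200/181], [200/221, 200/349]]; det S = -1159680/13960349
solve [mL_A; mL_B] = S·[w00; w01] and [mR_A; mR_B] = S·[w10; w11]:
  w00 = 1/2, w01 = 1/2, w10 = 1, w11 = -1

1/2 1/2 1 -1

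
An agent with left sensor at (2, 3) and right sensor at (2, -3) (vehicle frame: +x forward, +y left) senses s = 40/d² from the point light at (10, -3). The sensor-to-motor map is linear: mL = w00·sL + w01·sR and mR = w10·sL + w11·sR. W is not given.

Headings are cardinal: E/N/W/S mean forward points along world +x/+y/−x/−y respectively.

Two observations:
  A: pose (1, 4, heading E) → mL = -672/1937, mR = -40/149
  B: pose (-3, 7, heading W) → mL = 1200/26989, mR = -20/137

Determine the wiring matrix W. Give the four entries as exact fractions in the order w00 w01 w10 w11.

1 -1 -1 0

obs A: pose=(1,4,E) → sL=40/149, sR=8/13, mL=-672/1937, mR=-40/149
obs B: pose=(-3,7,W) → sL=20/137, sR=20/197, mL=1200/26989, mR=-20/137
sensor matrix S = [[40/149, 8/13], [20/137, 20/197]]; det S = -3271680/52277693
solve [mL_A; mL_B] = S·[w00; w01] and [mR_A; mR_B] = S·[w10; w11]:
  w00 = 1, w01 = -1, w10 = -1, w11 = 0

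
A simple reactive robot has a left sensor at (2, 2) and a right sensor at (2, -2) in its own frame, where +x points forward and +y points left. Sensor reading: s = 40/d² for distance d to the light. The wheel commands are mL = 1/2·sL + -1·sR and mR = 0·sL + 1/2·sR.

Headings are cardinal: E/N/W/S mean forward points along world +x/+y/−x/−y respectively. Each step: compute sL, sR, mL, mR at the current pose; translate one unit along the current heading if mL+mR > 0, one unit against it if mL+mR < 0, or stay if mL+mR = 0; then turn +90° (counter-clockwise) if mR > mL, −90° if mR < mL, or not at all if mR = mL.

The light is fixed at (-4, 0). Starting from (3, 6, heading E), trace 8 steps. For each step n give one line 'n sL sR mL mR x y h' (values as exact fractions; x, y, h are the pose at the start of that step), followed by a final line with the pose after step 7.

0 8/29 40/97 -772/2813 20/97 3 6 E
1 1/2 5/16 -1/16 5/32 2 6 N
2 40/41 40/97 300/3977 20/97 2 7 W
3 20/37 20/17 -570/629 10/17 1 7 S
4 40/149 8/17 -852/2533 4/17 1 8 E
5 5/13 5/17 -45/442 5/34 0 8 N
6 40/53 8/25 76/1325 4/25 0 9 W
7 20/37 4/5 -98/185 2/5 -1 9 S
final -1 10 E

n=0: pose=(3,6,E); sL=8/29, sR=40/97; mL=-772/2813, mR=20/97; mL+mR=-192/2813 → advance -1; mR−mL=1352/2813 → turn +1·90°
n=1: pose=(2,6,N); sL=1/2, sR=5/16; mL=-1/16, mR=5/32; mL+mR=3/32 → advance +1; mR−mL=7/32 → turn +1·90°
n=2: pose=(2,7,W); sL=40/41, sR=40/97; mL=300/3977, mR=20/97; mL+mR=1120/3977 → advance +1; mR−mL=520/3977 → turn +1·90°
n=3: pose=(1,7,S); sL=20/37, sR=20/17; mL=-570/629, mR=10/17; mL+mR=-200/629 → advance -1; mR−mL=940/629 → turn +1·90°
n=4: pose=(1,8,E); sL=40/149, sR=8/17; mL=-852/2533, mR=4/17; mL+mR=-256/2533 → advance -1; mR−mL=1448/2533 → turn +1·90°
n=5: pose=(0,8,N); sL=5/13, sR=5/17; mL=-45/442, mR=5/34; mL+mR=10/221 → advance +1; mR−mL=55/221 → turn +1·90°
n=6: pose=(0,9,W); sL=40/53, sR=8/25; mL=76/1325, mR=4/25; mL+mR=288/1325 → advance +1; mR−mL=136/1325 → turn +1·90°
n=7: pose=(-1,9,S); sL=20/37, sR=4/5; mL=-98/185, mR=2/5; mL+mR=-24/185 → advance -1; mR−mL=172/185 → turn +1·90°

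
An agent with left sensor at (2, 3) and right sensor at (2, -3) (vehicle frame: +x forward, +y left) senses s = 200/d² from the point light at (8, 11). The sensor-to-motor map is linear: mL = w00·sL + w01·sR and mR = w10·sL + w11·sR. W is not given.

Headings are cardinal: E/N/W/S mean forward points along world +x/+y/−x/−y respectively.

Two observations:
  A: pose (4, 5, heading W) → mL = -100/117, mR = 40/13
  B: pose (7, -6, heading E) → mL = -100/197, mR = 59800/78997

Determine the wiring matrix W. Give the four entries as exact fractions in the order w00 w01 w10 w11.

obs A: pose=(4,5,W) → sL=200/117, sR=40/9, mL=-100/117, mR=40/13
obs B: pose=(7,-6,E) → sL=200/197, sR=200/401, mL=-100/197, mR=59800/78997
sensor matrix S = [[200/117, 40/9], [200/197, 200/401]]; det S = -33824000/9242649
solve [mL_A; mL_B] = S·[w00; w01] and [mR_A; mR_B] = S·[w10; w11]:
  w00 = -1/2, w01 = 0, w10 = 1/2, w11 = 1/2

-1/2 0 1/2 1/2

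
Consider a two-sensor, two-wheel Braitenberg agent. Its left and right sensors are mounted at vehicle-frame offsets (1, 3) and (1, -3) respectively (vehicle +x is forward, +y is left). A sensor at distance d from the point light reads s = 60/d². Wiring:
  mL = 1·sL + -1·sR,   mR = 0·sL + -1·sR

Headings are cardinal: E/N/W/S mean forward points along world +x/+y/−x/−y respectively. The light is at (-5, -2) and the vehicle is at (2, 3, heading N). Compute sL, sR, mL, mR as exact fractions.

15/13 15/34 315/442 -15/34

left sensor world pos  = (-1, 4); dL² = 52
right sensor world pos = (5, 4); dR² = 136
sL = 60/52 = 15/13
sR = 60/136 = 15/34
mL = 1·sL + -1·sR = 315/442
mR = 0·sL + -1·sR = -15/34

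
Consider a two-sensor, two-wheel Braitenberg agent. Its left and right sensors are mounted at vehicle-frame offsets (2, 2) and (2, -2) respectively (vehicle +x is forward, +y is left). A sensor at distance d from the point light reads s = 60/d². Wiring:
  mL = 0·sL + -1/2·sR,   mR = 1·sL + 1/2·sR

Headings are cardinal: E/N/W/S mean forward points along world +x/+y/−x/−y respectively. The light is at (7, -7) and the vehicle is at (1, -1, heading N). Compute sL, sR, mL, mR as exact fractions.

left sensor world pos  = (-1, 1); dL² = 128
right sensor world pos = (3, 1); dR² = 80
sL = 60/128 = 15/32
sR = 60/80 = 3/4
mL = 0·sL + -1/2·sR = -3/8
mR = 1·sL + 1/2·sR = 27/32

15/32 3/4 -3/8 27/32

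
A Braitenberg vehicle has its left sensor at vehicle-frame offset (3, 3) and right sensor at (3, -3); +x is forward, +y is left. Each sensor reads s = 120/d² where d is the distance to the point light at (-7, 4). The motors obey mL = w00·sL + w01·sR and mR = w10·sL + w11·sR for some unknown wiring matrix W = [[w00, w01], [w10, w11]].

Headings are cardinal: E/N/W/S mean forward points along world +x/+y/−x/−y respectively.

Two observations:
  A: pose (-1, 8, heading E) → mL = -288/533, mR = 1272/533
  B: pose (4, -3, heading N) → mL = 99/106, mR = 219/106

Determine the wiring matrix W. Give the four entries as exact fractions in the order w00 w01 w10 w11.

1 -1 1 1

obs A: pose=(-1,8,E) → sL=12/13, sR=60/41, mL=-288/533, mR=1272/533
obs B: pose=(4,-3,N) → sL=3/2, sR=30/53, mL=99/106, mR=219/106
sensor matrix S = [[12/13, 60/41], [3/2, 30/53]]; det S = -47250/28249
solve [mL_A; mL_B] = S·[w00; w01] and [mR_A; mR_B] = S·[w10; w11]:
  w00 = 1, w01 = -1, w10 = 1, w11 = 1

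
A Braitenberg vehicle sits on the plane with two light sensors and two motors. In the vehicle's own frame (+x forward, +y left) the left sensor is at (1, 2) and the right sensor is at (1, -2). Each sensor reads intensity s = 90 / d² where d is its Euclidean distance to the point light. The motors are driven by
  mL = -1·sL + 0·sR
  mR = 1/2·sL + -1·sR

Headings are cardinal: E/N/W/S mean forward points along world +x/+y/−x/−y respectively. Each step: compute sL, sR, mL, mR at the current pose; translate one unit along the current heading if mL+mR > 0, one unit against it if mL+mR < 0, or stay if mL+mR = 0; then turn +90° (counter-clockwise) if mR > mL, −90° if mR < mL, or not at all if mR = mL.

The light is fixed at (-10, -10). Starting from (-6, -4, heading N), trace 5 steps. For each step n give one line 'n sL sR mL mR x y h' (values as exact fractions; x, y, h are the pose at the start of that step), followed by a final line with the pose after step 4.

n=0: pose=(-6,-4,N); sL=90/53, sR=18/17; mL=-90/53, mR=-189/901; mL+mR=-1719/901 → advance -1; mR−mL=1341/901 → turn +1·90°
n=1: pose=(-6,-5,W); sL=5, sR=45/29; mL=-5, mR=55/58; mL+mR=-235/58 → advance -1; mR−mL=345/58 → turn +1·90°
n=2: pose=(-5,-5,S); sL=18/13, sR=18/5; mL=-18/13, mR=-189/65; mL+mR=-279/65 → advance -1; mR−mL=-99/65 → turn -1·90°
n=3: pose=(-5,-4,W); sL=45/16, sR=9/8; mL=-45/16, mR=9/32; mL+mR=-81/32 → advance -1; mR−mL=99/32 → turn +1·90°
n=4: pose=(-4,-4,S); sL=90/89, sR=90/41; mL=-90/89, mR=-6165/3649; mL+mR=-9855/3649 → advance -1; mR−mL=-2475/3649 → turn -1·90°

0 90/53 18/17 -90/53 -189/901 -6 -4 N
1 5 45/29 -5 55/58 -6 -5 W
2 18/13 18/5 -18/13 -189/65 -5 -5 S
3 45/16 9/8 -45/16 9/32 -5 -4 W
4 90/89 90/41 -90/89 -6165/3649 -4 -4 S
final -4 -3 W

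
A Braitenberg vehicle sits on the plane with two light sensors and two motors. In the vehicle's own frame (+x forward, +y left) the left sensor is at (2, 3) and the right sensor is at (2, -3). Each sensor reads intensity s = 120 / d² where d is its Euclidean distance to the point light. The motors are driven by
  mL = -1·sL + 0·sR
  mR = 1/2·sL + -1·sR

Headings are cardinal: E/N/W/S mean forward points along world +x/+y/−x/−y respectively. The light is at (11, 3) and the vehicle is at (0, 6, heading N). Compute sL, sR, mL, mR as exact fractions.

left sensor world pos  = (-3, 8); dL² = 221
right sensor world pos = (3, 8); dR² = 89
sL = 120/221 = 120/221
sR = 120/89 = 120/89
mL = -1·sL + 0·sR = -120/221
mR = 1/2·sL + -1·sR = -21180/19669

120/221 120/89 -120/221 -21180/19669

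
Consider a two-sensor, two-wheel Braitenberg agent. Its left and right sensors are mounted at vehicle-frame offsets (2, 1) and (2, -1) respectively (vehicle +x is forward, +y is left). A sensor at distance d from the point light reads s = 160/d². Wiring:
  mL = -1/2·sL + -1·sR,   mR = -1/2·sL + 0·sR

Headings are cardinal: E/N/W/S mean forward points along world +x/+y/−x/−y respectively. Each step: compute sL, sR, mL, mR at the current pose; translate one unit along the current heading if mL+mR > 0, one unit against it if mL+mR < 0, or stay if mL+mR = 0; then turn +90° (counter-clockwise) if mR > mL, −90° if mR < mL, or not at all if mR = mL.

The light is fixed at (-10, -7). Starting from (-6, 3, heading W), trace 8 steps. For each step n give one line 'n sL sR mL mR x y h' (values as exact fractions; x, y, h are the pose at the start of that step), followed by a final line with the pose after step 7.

n=0: pose=(-6,3,W); sL=32/17, sR=32/25; mL=-944/425, mR=-16/17; mL+mR=-1344/425 → advance -1; mR−mL=32/25 → turn +1·90°
n=1: pose=(-5,3,S); sL=8/5, sR=2; mL=-14/5, mR=-4/5; mL+mR=-18/5 → advance -1; mR−mL=2 → turn +1·90°
n=2: pose=(-5,4,E); sL=160/193, sR=160/149; mL=-42800/28757, mR=-80/193; mL+mR=-54720/28757 → advance -1; mR−mL=160/149 → turn +1·90°
n=3: pose=(-6,4,N); sL=80/89, sR=80/97; mL=-11000/8633, mR=-40/89; mL+mR=-14880/8633 → advance -1; mR−mL=80/97 → turn +1·90°
n=4: pose=(-6,3,W); sL=32/17, sR=32/25; mL=-944/425, mR=-16/17; mL+mR=-1344/425 → advance -1; mR−mL=32/25 → turn +1·90°
n=5: pose=(-5,3,S); sL=8/5, sR=2; mL=-14/5, mR=-4/5; mL+mR=-18/5 → advance -1; mR−mL=2 → turn +1·90°
n=6: pose=(-5,4,E); sL=160/193, sR=160/149; mL=-42800/28757, mR=-80/193; mL+mR=-54720/28757 → advance -1; mR−mL=160/149 → turn +1·90°
n=7: pose=(-6,4,N); sL=80/89, sR=80/97; mL=-11000/8633, mR=-40/89; mL+mR=-14880/8633 → advance -1; mR−mL=80/97 → turn +1·90°

0 32/17 32/25 -944/425 -16/17 -6 3 W
1 8/5 2 -14/5 -4/5 -5 3 S
2 160/193 160/149 -42800/28757 -80/193 -5 4 E
3 80/89 80/97 -11000/8633 -40/89 -6 4 N
4 32/17 32/25 -944/425 -16/17 -6 3 W
5 8/5 2 -14/5 -4/5 -5 3 S
6 160/193 160/149 -42800/28757 -80/193 -5 4 E
7 80/89 80/97 -11000/8633 -40/89 -6 4 N
final -6 3 W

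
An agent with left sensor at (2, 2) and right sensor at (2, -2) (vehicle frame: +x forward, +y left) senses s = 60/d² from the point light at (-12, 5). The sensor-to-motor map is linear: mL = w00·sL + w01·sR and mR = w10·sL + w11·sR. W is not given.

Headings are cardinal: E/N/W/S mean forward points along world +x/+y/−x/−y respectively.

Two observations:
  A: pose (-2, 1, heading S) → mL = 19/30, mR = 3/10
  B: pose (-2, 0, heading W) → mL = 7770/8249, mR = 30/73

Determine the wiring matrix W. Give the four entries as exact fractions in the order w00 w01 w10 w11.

obs A: pose=(-2,1,S) → sL=1/3, sR=3/5, mL=19/30, mR=3/10
obs B: pose=(-2,0,W) → sL=60/113, sR=60/73, mL=7770/8249, mR=30/73
sensor matrix S = [[1/3, 3/5], [60/113, 60/73]]; det S = -368/8249
solve [mL_A; mL_B] = S·[w00; w01] and [mR_A; mR_B] = S·[w10; w11]:
  w00 = 1, w01 = 1/2, w10 = 0, w11 = 1/2

1 1/2 0 1/2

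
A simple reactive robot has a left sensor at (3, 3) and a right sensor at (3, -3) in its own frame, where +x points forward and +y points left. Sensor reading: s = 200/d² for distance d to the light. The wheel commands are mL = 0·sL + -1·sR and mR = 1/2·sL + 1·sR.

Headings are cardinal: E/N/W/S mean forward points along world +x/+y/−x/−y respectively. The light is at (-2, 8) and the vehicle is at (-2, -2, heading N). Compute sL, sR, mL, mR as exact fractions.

100/29 100/29 -100/29 150/29

left sensor world pos  = (-5, 1); dL² = 58
right sensor world pos = (1, 1); dR² = 58
sL = 200/58 = 100/29
sR = 200/58 = 100/29
mL = 0·sL + -1·sR = -100/29
mR = 1/2·sL + 1·sR = 150/29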